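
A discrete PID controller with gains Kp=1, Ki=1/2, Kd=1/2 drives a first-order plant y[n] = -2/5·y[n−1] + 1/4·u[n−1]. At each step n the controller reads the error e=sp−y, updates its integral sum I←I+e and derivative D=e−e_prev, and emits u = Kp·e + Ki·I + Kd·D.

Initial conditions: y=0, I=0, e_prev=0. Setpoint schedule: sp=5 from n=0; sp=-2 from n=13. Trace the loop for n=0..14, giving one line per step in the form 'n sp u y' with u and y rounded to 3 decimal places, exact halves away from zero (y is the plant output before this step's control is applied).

(exact arithmetic carried between steps; '≈' marks a value shown rounded to 6 d.p. or computed from one; I and e_prev carry over from the previous line; the table rounds u and y to 3 d.p., halves away from zero)
n=0: y=0, sp=5, e=sp−y=5; I=5, D=e−e_prev=5; u=1·5+1/2·5+1/2·5=10; next y=-2/5·0+1/4·10=2.5
n=1: y=2.5, sp=5, e=sp−y=2.5; I=7.5, D=e−e_prev=-2.5; u=1·2.5+1/2·7.5+1/2·(-2.5)=5; next y=-2/5·2.5+1/4·5=0.25
n=2: y=0.25, sp=5, e=sp−y=4.75; I=12.25, D=e−e_prev=2.25; u=1·4.75+1/2·12.25+1/2·2.25=12; next y=-2/5·0.25+1/4·12=2.9
n=3: y=2.9, sp=5, e=sp−y=2.1; I=14.35, D=e−e_prev=-2.65; u=1·2.1+1/2·14.35+1/2·(-2.65)=7.95; next y=-2/5·2.9+1/4·7.95=0.8275
n=4: y=0.8275, sp=5, e=sp−y=4.1725; I=18.5225, D=e−e_prev=2.0725; u=1·4.1725+1/2·18.5225+1/2·2.0725=14.47; next y=-2/5·0.8275+1/4·14.47=3.2865
n=5: y=3.2865, sp=5, e=sp−y=1.7135; I=20.236, D=e−e_prev=-2.459; u=1·1.7135+1/2·20.236+1/2·(-2.459)=10.602; next y=-2/5·3.2865+1/4·10.602=1.3359
n=6: y=1.3359, sp=5, e=sp−y=3.6641; I=23.9001, D=e−e_prev=1.9506; u=1·3.6641+1/2·23.9001+1/2·1.9506=16.58945; next y=-2/5·1.3359+1/4·16.58945≈3.613003
n=7: y≈3.613003, sp=5, e=sp−y≈1.386998; I≈25.287098, D=e−e_prev≈-2.277103; u=1·1.386998+1/2·25.287098+1/2·(-2.277103)≈12.891995; next y=-2/5·3.613003+1/4·12.891995≈1.777798
n=8: y≈1.777798, sp=5, e=sp−y≈3.222202; I≈28.509300, D=e−e_prev≈1.835205; u=1·3.222202+1/2·28.509300+1/2·1.835205≈18.394455; next y=-2/5·1.777798+1/4·18.394455≈3.887495
n=9: y≈3.887495, sp=5, e=sp−y≈1.112505; I≈29.621805, D=e−e_prev≈-2.109697; u=1·1.112505+1/2·29.621805+1/2·(-2.109697)≈14.868560; next y=-2/5·3.887495+1/4·14.868560≈2.162142
n=10: y≈2.162142, sp=5, e=sp−y≈2.837858; I≈32.459663, D=e−e_prev≈1.725352; u=1·2.837858+1/2·32.459663+1/2·1.725352≈19.930366; next y=-2/5·2.162142+1/4·19.930366≈4.117735
n=11: y≈4.117735, sp=5, e=sp−y≈0.882265; I≈33.341929, D=e−e_prev≈-1.955592; u=1·0.882265+1/2·33.341929+1/2·(-1.955592)≈16.575433; next y=-2/5·4.117735+1/4·16.575433≈2.496765
n=12: y≈2.496765, sp=5, e=sp−y≈2.503235; I≈35.845164, D=e−e_prev≈1.620970; u=1·2.503235+1/2·35.845164+1/2·1.620970≈21.236302; next y=-2/5·2.496765+1/4·21.236302≈4.310370
n=13: y≈4.310370, sp=-2, e=sp−y≈-6.310370; I≈29.534794, D=e−e_prev≈-8.813605; u=1·(-6.310370)+1/2·29.534794+1/2·(-8.813605)≈4.050225; next y=-2/5·4.310370+1/4·4.050225≈-0.711592
n=14: y≈-0.711592, sp=-2, e=sp−y≈-1.288408; I≈28.246386, D=e−e_prev≈5.021962; u=1·(-1.288408)+1/2·28.246386+1/2·5.021962≈15.345766; next y=-2/5·(-0.711592)+1/4·15.345766≈4.121078

0 5 10.000 0.000
1 5 5.000 2.500
2 5 12.000 0.250
3 5 7.950 2.900
4 5 14.470 0.828
5 5 10.602 3.287
6 5 16.589 1.336
7 5 12.892 3.613
8 5 18.394 1.778
9 5 14.869 3.887
10 5 19.930 2.162
11 5 16.575 4.118
12 5 21.236 2.497
13 -2 4.050 4.310
14 -2 15.346 -0.712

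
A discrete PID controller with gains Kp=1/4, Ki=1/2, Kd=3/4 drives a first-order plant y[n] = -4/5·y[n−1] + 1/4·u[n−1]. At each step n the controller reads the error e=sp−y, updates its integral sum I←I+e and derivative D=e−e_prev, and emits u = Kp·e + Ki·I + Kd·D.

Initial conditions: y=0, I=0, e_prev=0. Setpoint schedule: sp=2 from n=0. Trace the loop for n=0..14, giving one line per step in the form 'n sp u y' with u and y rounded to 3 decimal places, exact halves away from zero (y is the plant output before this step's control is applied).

(exact arithmetic carried between steps; '≈' marks a value shown rounded to 6 d.p. or computed from one; I and e_prev carry over from the previous line; the table rounds u and y to 3 d.p., halves away from zero)
n=0: y=0, sp=2, e=sp−y=2; I=2, D=e−e_prev=2; u=1/4·2+1/2·2+3/4·2=3; next y=-4/5·0+1/4·3=0.75
n=1: y=0.75, sp=2, e=sp−y=1.25; I=3.25, D=e−e_prev=-0.75; u=1/4·1.25+1/2·3.25+3/4·(-0.75)=1.375; next y=-4/5·0.75+1/4·1.375=-0.25625
n=2: y=-0.25625, sp=2, e=sp−y=2.25625; I=5.50625, D=e−e_prev=1.00625; u=1/4·2.25625+1/2·5.50625+3/4·1.00625=4.071875; next y=-4/5·(-0.25625)+1/4·4.071875≈1.222969
n=3: y≈1.222969, sp=2, e=sp−y≈0.777031; I≈6.283281, D=e−e_prev≈-1.479219; u=1/4·0.777031+1/2·6.283281+3/4·(-1.479219)≈2.226484; next y=-4/5·1.222969+1/4·2.226484≈-0.421754
n=4: y≈-0.421754, sp=2, e=sp−y≈2.421754; I≈8.705035, D=e−e_prev≈1.644723; u=1/4·2.421754+1/2·8.705035+3/4·1.644723≈6.191498; next y=-4/5·(-0.421754)+1/4·6.191498≈1.885278
n=5: y≈1.885278, sp=2, e=sp−y≈0.114722; I≈8.819758, D=e−e_prev≈-2.307032; u=1/4·0.114722+1/2·8.819758+3/4·(-2.307032)≈2.708286; next y=-4/5·1.885278+1/4·2.708286≈-0.831151
n=6: y≈-0.831151, sp=2, e=sp−y≈2.831151; I≈11.650908, D=e−e_prev≈2.716428; u=1/4·2.831151+1/2·11.650908+3/4·2.716428≈8.570563; next y=-4/5·(-0.831151)+1/4·8.570563≈2.807561
n=7: y≈2.807561, sp=2, e=sp−y≈-0.807561; I≈10.843347, D=e−e_prev≈-3.638712; u=1/4·(-0.807561)+1/2·10.843347+3/4·(-3.638712)≈2.490749; next y=-4/5·2.807561+1/4·2.490749≈-1.623362
n=8: y≈-1.623362, sp=2, e=sp−y≈3.623362; I≈14.466709, D=e−e_prev≈4.430923; u=1/4·3.623362+1/2·14.466709+3/4·4.430923≈11.462387; next y=-4/5·(-1.623362)+1/4·11.462387≈4.164286
n=9: y≈4.164286, sp=2, e=sp−y≈-2.164286; I≈12.302422, D=e−e_prev≈-5.787648; u=1/4·(-2.164286)+1/2·12.302422+3/4·(-5.787648)≈1.269404; next y=-4/5·4.164286+1/4·1.269404≈-3.014078
n=10: y≈-3.014078, sp=2, e=sp−y≈5.014078; I≈17.316500, D=e−e_prev≈7.178364; u=1/4·5.014078+1/2·17.316500+3/4·7.178364≈15.295543; next y=-4/5·(-3.014078)+1/4·15.295543≈6.235148
n=11: y≈6.235148, sp=2, e=sp−y≈-4.235148; I≈13.081352, D=e−e_prev≈-9.249226; u=1/4·(-4.235148)+1/2·13.081352+3/4·(-9.249226)≈-1.455030; next y=-4/5·6.235148+1/4·(-1.455030)≈-5.351876
n=12: y≈-5.351876, sp=2, e=sp−y≈7.351876; I≈20.433228, D=e−e_prev≈11.587024; u=1/4·7.351876+1/2·20.433228+3/4·11.587024≈20.744851; next y=-4/5·(-5.351876)+1/4·20.744851≈9.467714
n=13: y≈9.467714, sp=2, e=sp−y≈-7.467714; I≈12.965515, D=e−e_prev≈-14.819590; u=1/4·(-7.467714)+1/2·12.965515+3/4·(-14.819590)≈-6.498863; next y=-4/5·9.467714+1/4·(-6.498863)≈-9.198887
n=14: y≈-9.198887, sp=2, e=sp−y≈11.198887; I≈24.164402, D=e−e_prev≈18.666601; u=1/4·11.198887+1/2·24.164402+3/4·18.666601≈28.881873; next y=-4/5·(-9.198887)+1/4·28.881873≈14.579578

0 2 3.000 0.000
1 2 1.375 0.750
2 2 4.072 -0.256
3 2 2.226 1.223
4 2 6.191 -0.422
5 2 2.708 1.885
6 2 8.571 -0.831
7 2 2.491 2.808
8 2 11.462 -1.623
9 2 1.269 4.164
10 2 15.296 -3.014
11 2 -1.455 6.235
12 2 20.745 -5.352
13 2 -6.499 9.468
14 2 28.882 -9.199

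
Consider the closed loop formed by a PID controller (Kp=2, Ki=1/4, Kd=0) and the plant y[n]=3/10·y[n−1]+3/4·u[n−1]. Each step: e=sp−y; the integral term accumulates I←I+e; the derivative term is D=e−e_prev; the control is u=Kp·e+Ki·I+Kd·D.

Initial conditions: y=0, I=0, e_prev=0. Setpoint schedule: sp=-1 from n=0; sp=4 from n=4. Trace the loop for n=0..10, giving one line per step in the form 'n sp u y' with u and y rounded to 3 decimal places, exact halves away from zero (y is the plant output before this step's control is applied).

(exact arithmetic carried between steps; '≈' marks a value shown rounded to 6 d.p. or computed from one; I and e_prev carry over from the previous line; the table rounds u and y to 3 d.p., halves away from zero)
n=0: y=0, sp=-1, e=sp−y=-1; I=-1, D=e−e_prev=-1; u=2·(-1)+1/4·(-1)+0·(-1)=-2.25; next y=3/10·0+3/4·(-2.25)=-1.6875
n=1: y=-1.6875, sp=-1, e=sp−y=0.6875; I=-0.3125, D=e−e_prev=1.6875; u=2·0.6875+1/4·(-0.3125)+0·1.6875=1.296875; next y=3/10·(-1.6875)+3/4·1.296875≈0.466406
n=2: y≈0.466406, sp=-1, e=sp−y≈-1.466406; I≈-1.778906, D=e−e_prev≈-2.153906; u=2·(-1.466406)+1/4·(-1.778906)+0·(-2.153906)≈-3.377539; next y=3/10·0.466406+3/4·(-3.377539)≈-2.393232
n=3: y≈-2.393232, sp=-1, e=sp−y≈1.393232; I≈-0.385674, D=e−e_prev≈2.859639; u=2·1.393232+1/4·(-0.385674)+0·2.859639≈2.690046; next y=3/10·(-2.393232)+3/4·2.690046≈1.299565
n=4: y≈1.299565, sp=4, e=sp−y≈2.700435; I≈2.314761, D=e−e_prev≈1.307203; u=2·2.700435+1/4·2.314761+0·1.307203≈5.979560; next y=3/10·1.299565+3/4·5.979560≈4.874540
n=5: y≈4.874540, sp=4, e=sp−y≈-0.874540; I≈1.440221, D=e−e_prev≈-3.574975; u=2·(-0.874540)+1/4·1.440221+0·(-3.574975)≈-1.389024; next y=3/10·4.874540+3/4·(-1.389024)≈0.420594
n=6: y≈0.420594, sp=4, e=sp−y≈3.579406; I≈5.019628, D=e−e_prev≈4.453946; u=2·3.579406+1/4·5.019628+0·4.453946≈8.413719; next y=3/10·0.420594+3/4·8.413719≈6.436467
n=7: y≈6.436467, sp=4, e=sp−y≈-2.436467; I≈2.583160, D=e−e_prev≈-6.015873; u=2·(-2.436467)+1/4·2.583160+0·(-6.015873)≈-4.227145; next y=3/10·6.436467+3/4·(-4.227145)≈-1.239418
n=8: y≈-1.239418, sp=4, e=sp−y≈5.239418; I≈7.822578, D=e−e_prev≈7.675886; u=2·5.239418+1/4·7.822578+0·7.675886≈12.434481; next y=3/10·(-1.239418)+3/4·12.434481≈8.954035
n=9: y≈8.954035, sp=4, e=sp−y≈-4.954035; I≈2.868543, D=e−e_prev≈-10.193454; u=2·(-4.954035)+1/4·2.868543+0·(-10.193454)≈-9.190935; next y=3/10·8.954035+3/4·(-9.190935)≈-4.206991
n=10: y≈-4.206991, sp=4, e=sp−y≈8.206991; I≈11.075534, D=e−e_prev≈13.161026; u=2·8.206991+1/4·11.075534+0·13.161026≈19.182865; next y=3/10·(-4.206991)+3/4·19.182865≈13.125052

0 -1 -2.250 0.000
1 -1 1.297 -1.688
2 -1 -3.378 0.466
3 -1 2.690 -2.393
4 4 5.980 1.300
5 4 -1.389 4.875
6 4 8.414 0.421
7 4 -4.227 6.436
8 4 12.434 -1.239
9 4 -9.191 8.954
10 4 19.183 -4.207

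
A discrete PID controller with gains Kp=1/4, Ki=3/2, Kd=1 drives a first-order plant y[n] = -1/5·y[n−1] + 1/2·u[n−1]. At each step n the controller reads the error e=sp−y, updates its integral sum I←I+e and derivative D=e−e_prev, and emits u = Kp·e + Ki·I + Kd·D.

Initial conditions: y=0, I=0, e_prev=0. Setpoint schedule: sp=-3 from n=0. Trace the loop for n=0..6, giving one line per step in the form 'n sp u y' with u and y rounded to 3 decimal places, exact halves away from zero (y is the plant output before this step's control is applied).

(exact arithmetic carried between steps; '≈' marks a value shown rounded to 6 d.p. or computed from one; I and e_prev carry over from the previous line; the table rounds u and y to 3 d.p., halves away from zero)
n=0: y=0, sp=-3, e=sp−y=-3; I=-3, D=e−e_prev=-3; u=1/4·(-3)+3/2·(-3)+1·(-3)=-8.25; next y=-1/5·0+1/2·(-8.25)=-4.125
n=1: y=-4.125, sp=-3, e=sp−y=1.125; I=-1.875, D=e−e_prev=4.125; u=1/4·1.125+3/2·(-1.875)+1·4.125=1.59375; next y=-1/5·(-4.125)+1/2·1.59375=1.621875
n=2: y=1.621875, sp=-3, e=sp−y=-4.621875; I=-6.496875, D=e−e_prev=-5.746875; u=1/4·(-4.621875)+3/2·(-6.496875)+1·(-5.746875)≈-16.647656; next y=-1/5·1.621875+1/2·(-16.647656)≈-8.648203
n=3: y≈-8.648203, sp=-3, e=sp−y≈5.648203; I≈-0.848672, D=e−e_prev≈10.270078; u=1/4·5.648203+3/2·(-0.848672)+1·10.270078≈10.409121; next y=-1/5·(-8.648203)+1/2·10.409121≈6.934201
n=4: y≈6.934201, sp=-3, e=sp−y≈-9.934201; I≈-10.782873, D=e−e_prev≈-15.582404; u=1/4·(-9.934201)+3/2·(-10.782873)+1·(-15.582404)≈-34.240264; next y=-1/5·6.934201+1/2·(-34.240264)≈-18.506972
n=5: y≈-18.506972, sp=-3, e=sp−y≈15.506972; I≈4.724099, D=e−e_prev≈25.441173; u=1/4·15.506972+3/2·4.724099+1·25.441173≈36.404065; next y=-1/5·(-18.506972)+1/2·36.404065≈21.903427
n=6: y≈21.903427, sp=-3, e=sp−y≈-24.903427; I≈-20.179328, D=e−e_prev≈-40.410400; u=1/4·(-24.903427)+3/2·(-20.179328)+1·(-40.410400)≈-76.905248; next y=-1/5·21.903427+1/2·(-76.905248)≈-42.833310

0 -3 -8.250 0.000
1 -3 1.594 -4.125
2 -3 -16.648 1.622
3 -3 10.409 -8.648
4 -3 -34.240 6.934
5 -3 36.404 -18.507
6 -3 -76.905 21.903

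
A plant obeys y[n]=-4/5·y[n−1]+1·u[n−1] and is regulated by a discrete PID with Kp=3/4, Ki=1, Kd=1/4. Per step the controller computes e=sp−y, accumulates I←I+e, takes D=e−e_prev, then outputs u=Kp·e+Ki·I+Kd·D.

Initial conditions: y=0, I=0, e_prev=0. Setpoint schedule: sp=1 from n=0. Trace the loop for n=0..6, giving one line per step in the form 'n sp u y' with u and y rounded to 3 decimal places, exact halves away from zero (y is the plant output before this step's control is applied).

0 1 2.000 0.000
1 1 -1.250 2.000
2 1 7.950 -2.850
3 1 -15.573 10.230
4 1 46.441 -23.757
5 1 -115.704 65.446
6 1 309.163 -168.061

(exact arithmetic carried between steps; '≈' marks a value shown rounded to 6 d.p. or computed from one; I and e_prev carry over from the previous line; the table rounds u and y to 3 d.p., halves away from zero)
n=0: y=0, sp=1, e=sp−y=1; I=1, D=e−e_prev=1; u=3/4·1+1·1+1/4·1=2; next y=-4/5·0+1·2=2
n=1: y=2, sp=1, e=sp−y=-1; I=0, D=e−e_prev=-2; u=3/4·(-1)+1·0+1/4·(-2)=-1.25; next y=-4/5·2+1·(-1.25)=-2.85
n=2: y=-2.85, sp=1, e=sp−y=3.85; I=3.85, D=e−e_prev=4.85; u=3/4·3.85+1·3.85+1/4·4.85=7.95; next y=-4/5·(-2.85)+1·7.95=10.23
n=3: y=10.23, sp=1, e=sp−y=-9.23; I=-5.38, D=e−e_prev=-13.08; u=3/4·(-9.23)+1·(-5.38)+1/4·(-13.08)=-15.5725; next y=-4/5·10.23+1·(-15.5725)=-23.7565
n=4: y=-23.7565, sp=1, e=sp−y=24.7565; I=19.3765, D=e−e_prev=33.9865; u=3/4·24.7565+1·19.3765+1/4·33.9865=46.4405; next y=-4/5·(-23.7565)+1·46.4405=65.4457
n=5: y=65.4457, sp=1, e=sp−y=-64.4457; I=-45.0692, D=e−e_prev=-89.2022; u=3/4·(-64.4457)+1·(-45.0692)+1/4·(-89.2022)=-115.704025; next y=-4/5·65.4457+1·(-115.704025)=-168.060585
n=6: y=-168.060585, sp=1, e=sp−y=169.060585; I=123.991385, D=e−e_prev=233.506285; u=3/4·169.060585+1·123.991385+1/4·233.506285=309.163395; next y=-4/5·(-168.060585)+1·309.163395=443.611863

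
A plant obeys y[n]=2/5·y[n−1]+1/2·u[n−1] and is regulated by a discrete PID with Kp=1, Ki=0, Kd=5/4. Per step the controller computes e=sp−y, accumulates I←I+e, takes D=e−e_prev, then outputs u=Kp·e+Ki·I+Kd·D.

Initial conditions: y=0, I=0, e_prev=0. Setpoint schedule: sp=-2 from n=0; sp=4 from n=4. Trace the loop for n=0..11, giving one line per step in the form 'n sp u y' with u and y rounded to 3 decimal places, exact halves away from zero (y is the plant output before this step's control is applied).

(exact arithmetic carried between steps; '≈' marks a value shown rounded to 6 d.p. or computed from one; I and e_prev carry over from the previous line; the table rounds u and y to 3 d.p., halves away from zero)
n=0: y=0, sp=-2, e=sp−y=-2; I=-2, D=e−e_prev=-2; u=1·(-2)+0·(-2)+5/4·(-2)=-4.5; next y=2/5·0+1/2·(-4.5)=-2.25
n=1: y=-2.25, sp=-2, e=sp−y=0.25; I=-1.75, D=e−e_prev=2.25; u=1·0.25+0·(-1.75)+5/4·2.25=3.0625; next y=2/5·(-2.25)+1/2·3.0625=0.63125
n=2: y=0.63125, sp=-2, e=sp−y=-2.63125; I=-4.38125, D=e−e_prev=-2.88125; u=1·(-2.63125)+0·(-4.38125)+5/4·(-2.88125)≈-6.232813; next y=2/5·0.63125+1/2·(-6.232813)≈-2.863906
n=3: y≈-2.863906, sp=-2, e=sp−y≈0.863906; I≈-3.517344, D=e−e_prev≈3.495156; u=1·0.863906+0·(-3.517344)+5/4·3.495156≈5.232852; next y=2/5·(-2.863906)+1/2·5.232852≈1.470863
n=4: y≈1.470863, sp=4, e=sp−y≈2.529137; I≈-0.988207, D=e−e_prev≈1.665230; u=1·2.529137+0·(-0.988207)+5/4·1.665230≈4.610675; next y=2/5·1.470863+1/2·4.610675≈2.893683
n=5: y≈2.893683, sp=4, e=sp−y≈1.106317; I≈0.118110, D=e−e_prev≈-1.422819; u=1·1.106317+0·0.118110+5/4·(-1.422819)≈-0.672207; next y=2/5·2.893683+1/2·(-0.672207)≈0.821370
n=6: y≈0.821370, sp=4, e=sp−y≈3.178630; I≈3.296741, D=e−e_prev≈2.072313; u=1·3.178630+0·3.296741+5/4·2.072313≈5.769022; next y=2/5·0.821370+1/2·5.769022≈3.213059
n=7: y≈3.213059, sp=4, e=sp−y≈0.786941; I≈4.083682, D=e−e_prev≈-2.391689; u=1·0.786941+0·4.083682+5/4·(-2.391689)≈-2.202670; next y=2/5·3.213059+1/2·(-2.202670)≈0.183888
n=8: y≈0.183888, sp=4, e=sp−y≈3.816112; I≈7.899794, D=e−e_prev≈3.029170; u=1·3.816112+0·7.899794+5/4·3.029170≈7.602575; next y=2/5·0.183888+1/2·7.602575≈3.874843
n=9: y≈3.874843, sp=4, e=sp−y≈0.125157; I≈8.024951, D=e−e_prev≈-3.690954; u=1·0.125157+0·8.024951+5/4·(-3.690954)≈-4.488535; next y=2/5·3.874843+1/2·(-4.488535)≈-0.694331
n=10: y≈-0.694331, sp=4, e=sp−y≈4.694331; I≈12.719282, D=e−e_prev≈4.569173; u=1·4.694331+0·12.719282+5/4·4.569173≈10.405797; next y=2/5·(-0.694331)+1/2·10.405797≈4.925166
n=11: y≈4.925166, sp=4, e=sp−y≈-0.925166; I≈11.794115, D=e−e_prev≈-5.619497; u=1·(-0.925166)+0·11.794115+5/4·(-5.619497)≈-7.949538; next y=2/5·4.925166+1/2·(-7.949538)≈-2.004702

0 -2 -4.500 0.000
1 -2 3.063 -2.250
2 -2 -6.233 0.631
3 -2 5.233 -2.864
4 4 4.611 1.471
5 4 -0.672 2.894
6 4 5.769 0.821
7 4 -2.203 3.213
8 4 7.603 0.184
9 4 -4.489 3.875
10 4 10.406 -0.694
11 4 -7.950 4.925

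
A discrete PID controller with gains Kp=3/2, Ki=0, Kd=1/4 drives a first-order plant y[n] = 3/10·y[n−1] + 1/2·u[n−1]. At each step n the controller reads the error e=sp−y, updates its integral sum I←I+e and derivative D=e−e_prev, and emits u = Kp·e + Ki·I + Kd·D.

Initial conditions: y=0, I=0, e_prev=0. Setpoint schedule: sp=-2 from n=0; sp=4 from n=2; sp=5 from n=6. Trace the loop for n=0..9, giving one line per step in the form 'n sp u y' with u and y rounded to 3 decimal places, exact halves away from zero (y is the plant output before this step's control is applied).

0 -2 -3.500 0.000
1 -2 0.063 -1.750
2 4 7.927 -0.494
3 4 -0.800 3.815
4 4 5.651 0.745
5 4 0.851 3.049
6 5 6.167 1.340
7 5 1.735 3.486
8 5 5.023 1.913
9 5 2.579 3.086

(exact arithmetic carried between steps; '≈' marks a value shown rounded to 6 d.p. or computed from one; I and e_prev carry over from the previous line; the table rounds u and y to 3 d.p., halves away from zero)
n=0: y=0, sp=-2, e=sp−y=-2; I=-2, D=e−e_prev=-2; u=3/2·(-2)+0·(-2)+1/4·(-2)=-3.5; next y=3/10·0+1/2·(-3.5)=-1.75
n=1: y=-1.75, sp=-2, e=sp−y=-0.25; I=-2.25, D=e−e_prev=1.75; u=3/2·(-0.25)+0·(-2.25)+1/4·1.75=0.0625; next y=3/10·(-1.75)+1/2·0.0625=-0.49375
n=2: y=-0.49375, sp=4, e=sp−y=4.49375; I=2.24375, D=e−e_prev=4.74375; u=3/2·4.49375+0·2.24375+1/4·4.74375≈7.926563; next y=3/10·(-0.49375)+1/2·7.926563≈3.815156
n=3: y≈3.815156, sp=4, e=sp−y≈0.184844; I≈2.428594, D=e−e_prev≈-4.308906; u=3/2·0.184844+0·2.428594+1/4·(-4.308906)≈-0.799961; next y=3/10·3.815156+1/2·(-0.799961)≈0.744566
n=4: y≈0.744566, sp=4, e=sp−y≈3.255434; I≈5.684027, D=e−e_prev≈3.070590; u=3/2·3.255434+0·5.684027+1/4·3.070590≈5.650798; next y=3/10·0.744566+1/2·5.650798≈3.048769
n=5: y≈3.048769, sp=4, e=sp−y≈0.951231; I≈6.635258, D=e−e_prev≈-2.304202; u=3/2·0.951231+0·6.635258+1/4·(-2.304202)≈0.850796; next y=3/10·3.048769+1/2·0.850796≈1.340029
n=6: y≈1.340029, sp=5, e=sp−y≈3.659971; I≈10.295230, D=e−e_prev≈2.708740; u=3/2·3.659971+0·10.295230+1/4·2.708740≈6.167142; next y=3/10·1.340029+1/2·6.167142≈3.485580
n=7: y≈3.485580, sp=5, e=sp−y≈1.514420; I≈11.809650, D=e−e_prev≈-2.145551; u=3/2·1.514420+0·11.809650+1/4·(-2.145551)≈1.735243; next y=3/10·3.485580+1/2·1.735243≈1.913295
n=8: y≈1.913295, sp=5, e=sp−y≈3.086705; I≈14.896355, D=e−e_prev≈1.572284; u=3/2·3.086705+0·14.896355+1/4·1.572284≈5.023128; next y=3/10·1.913295+1/2·5.023128≈3.085553
n=9: y≈3.085553, sp=5, e=sp−y≈1.914447; I≈16.810802, D=e−e_prev≈-1.172257; u=3/2·1.914447+0·16.810802+1/4·(-1.172257)≈2.578607; next y=3/10·3.085553+1/2·2.578607≈2.214969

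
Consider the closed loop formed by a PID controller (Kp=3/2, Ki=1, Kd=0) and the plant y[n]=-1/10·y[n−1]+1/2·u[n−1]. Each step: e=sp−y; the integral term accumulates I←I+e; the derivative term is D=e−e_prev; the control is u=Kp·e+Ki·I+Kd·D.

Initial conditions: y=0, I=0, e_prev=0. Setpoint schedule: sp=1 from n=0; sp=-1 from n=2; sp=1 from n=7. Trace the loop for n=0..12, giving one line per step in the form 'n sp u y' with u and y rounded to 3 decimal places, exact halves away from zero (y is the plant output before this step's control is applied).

(exact arithmetic carried between steps; '≈' marks a value shown rounded to 6 d.p. or computed from one; I and e_prev carry over from the previous line; the table rounds u and y to 3 d.p., halves away from zero)
n=0: y=0, sp=1, e=sp−y=1; I=1, D=e−e_prev=1; u=3/2·1+1·1+0·1=2.5; next y=-1/10·0+1/2·2.5=1.25
n=1: y=1.25, sp=1, e=sp−y=-0.25; I=0.75, D=e−e_prev=-1.25; u=3/2·(-0.25)+1·0.75+0·(-1.25)=0.375; next y=-1/10·1.25+1/2·0.375=0.0625
n=2: y=0.0625, sp=-1, e=sp−y=-1.0625; I=-0.3125, D=e−e_prev=-0.8125; u=3/2·(-1.0625)+1·(-0.3125)+0·(-0.8125)=-1.90625; next y=-1/10·0.0625+1/2·(-1.90625)=-0.959375
n=3: y=-0.959375, sp=-1, e=sp−y=-0.040625; I=-0.353125, D=e−e_prev=1.021875; u=3/2·(-0.040625)+1·(-0.353125)+0·1.021875≈-0.414063; next y=-1/10·(-0.959375)+1/2·(-0.414063)≈-0.111094
n=4: y≈-0.111094, sp=-1, e=sp−y≈-0.888906; I≈-1.242031, D=e−e_prev≈-0.848281; u=3/2·(-0.888906)+1·(-1.242031)+0·(-0.848281)≈-2.575391; next y=-1/10·(-0.111094)+1/2·(-2.575391)≈-1.276586
n=5: y≈-1.276586, sp=-1, e=sp−y≈0.276586; I≈-0.965445, D=e−e_prev≈1.165492; u=3/2·0.276586+1·(-0.965445)+0·1.165492≈-0.550566; next y=-1/10·(-1.276586)+1/2·(-0.550566)≈-0.147625
n=6: y≈-0.147625, sp=-1, e=sp−y≈-0.852375; I≈-1.817821, D=e−e_prev≈-1.128961; u=3/2·(-0.852375)+1·(-1.817821)+0·(-1.128961)≈-3.096384; next y=-1/10·(-0.147625)+1/2·(-3.096384)≈-1.533429
n=7: y≈-1.533429, sp=1, e=sp−y≈2.533429; I≈0.715609, D=e−e_prev≈3.385805; u=3/2·2.533429+1·0.715609+0·3.385805≈4.515753; next y=-1/10·(-1.533429)+1/2·4.515753≈2.411219
n=8: y≈2.411219, sp=1, e=sp−y≈-1.411219; I≈-0.695611, D=e−e_prev≈-3.944649; u=3/2·(-1.411219)+1·(-0.695611)+0·(-3.944649)≈-2.812440; next y=-1/10·2.411219+1/2·(-2.812440)≈-1.647342
n=9: y≈-1.647342, sp=1, e=sp−y≈2.647342; I≈1.951731, D=e−e_prev≈4.058561; u=3/2·2.647342+1·1.951731+0·4.058561≈5.922744; next y=-1/10·(-1.647342)+1/2·5.922744≈3.126106
n=10: y≈3.126106, sp=1, e=sp−y≈-2.126106; I≈-0.174375, D=e−e_prev≈-4.773448; u=3/2·(-2.126106)+1·(-0.174375)+0·(-4.773448)≈-3.363534; next y=-1/10·3.126106+1/2·(-3.363534)≈-1.994378
n=11: y≈-1.994378, sp=1, e=sp−y≈2.994378; I≈2.820003, D=e−e_prev≈5.120484; u=3/2·2.994378+1·2.820003+0·5.120484≈7.311569; next y=-1/10·(-1.994378)+1/2·7.311569≈3.855222
n=12: y≈3.855222, sp=1, e=sp−y≈-2.855222; I≈-0.035220, D=e−e_prev≈-5.849600; u=3/2·(-2.855222)+1·(-0.035220)+0·(-5.849600)≈-4.318053; next y=-1/10·3.855222+1/2·(-4.318053)≈-2.544549

0 1 2.500 0.000
1 1 0.375 1.250
2 -1 -1.906 0.063
3 -1 -0.414 -0.959
4 -1 -2.575 -0.111
5 -1 -0.551 -1.277
6 -1 -3.096 -0.148
7 1 4.516 -1.533
8 1 -2.812 2.411
9 1 5.923 -1.647
10 1 -3.364 3.126
11 1 7.312 -1.994
12 1 -4.318 3.855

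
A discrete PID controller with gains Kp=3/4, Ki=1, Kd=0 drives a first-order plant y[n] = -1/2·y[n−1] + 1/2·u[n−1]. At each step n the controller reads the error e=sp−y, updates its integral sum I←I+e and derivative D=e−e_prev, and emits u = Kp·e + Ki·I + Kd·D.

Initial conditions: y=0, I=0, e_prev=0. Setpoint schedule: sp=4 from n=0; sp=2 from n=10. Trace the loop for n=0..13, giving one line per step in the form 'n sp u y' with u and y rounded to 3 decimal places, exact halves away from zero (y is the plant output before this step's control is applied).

(exact arithmetic carried between steps; '≈' marks a value shown rounded to 6 d.p. or computed from one; I and e_prev carry over from the previous line; the table rounds u and y to 3 d.p., halves away from zero)
n=0: y=0, sp=4, e=sp−y=4; I=4, D=e−e_prev=4; u=3/4·4+1·4+0·4=7; next y=-1/2·0+1/2·7=3.5
n=1: y=3.5, sp=4, e=sp−y=0.5; I=4.5, D=e−e_prev=-3.5; u=3/4·0.5+1·4.5+0·(-3.5)=4.875; next y=-1/2·3.5+1/2·4.875=0.6875
n=2: y=0.6875, sp=4, e=sp−y=3.3125; I=7.8125, D=e−e_prev=2.8125; u=3/4·3.3125+1·7.8125+0·2.8125=10.296875; next y=-1/2·0.6875+1/2·10.296875≈4.804688
n=3: y≈4.804688, sp=4, e=sp−y≈-0.804688; I≈7.007813, D=e−e_prev≈-4.117188; u=3/4·(-0.804688)+1·7.007813+0·(-4.117188)≈6.404297; next y=-1/2·4.804688+1/2·6.404297≈0.799805
n=4: y≈0.799805, sp=4, e=sp−y≈3.200195; I≈10.208008, D=e−e_prev≈4.004883; u=3/4·3.200195+1·10.208008+0·4.004883≈12.608154; next y=-1/2·0.799805+1/2·12.608154≈5.904175
n=5: y≈5.904175, sp=4, e=sp−y≈-1.904175; I≈8.303833, D=e−e_prev≈-5.104370; u=3/4·(-1.904175)+1·8.303833+0·(-5.104370)≈6.875702; next y=-1/2·5.904175+1/2·6.875702≈0.485764
n=6: y≈0.485764, sp=4, e=sp−y≈3.514236; I≈11.818069, D=e−e_prev≈5.418411; u=3/4·3.514236+1·11.818069+0·5.418411≈14.453747; next y=-1/2·0.485764+1/2·14.453747≈6.983992
n=7: y≈6.983992, sp=4, e=sp−y≈-2.983992; I≈8.834078, D=e−e_prev≈-6.498228; u=3/4·(-2.983992)+1·8.834078+0·(-6.498228)≈6.596084; next y=-1/2·6.983992+1/2·6.596084≈-0.193954
n=8: y≈-0.193954, sp=4, e=sp−y≈4.193954; I≈13.028032, D=e−e_prev≈7.177945; u=3/4·4.193954+1·13.028032+0·7.177945≈16.173497; next y=-1/2·(-0.193954)+1/2·16.173497≈8.183725
n=9: y≈8.183725, sp=4, e=sp−y≈-4.183725; I≈8.844306, D=e−e_prev≈-8.377679; u=3/4·(-4.183725)+1·8.844306+0·(-8.377679)≈5.706512; next y=-1/2·8.183725+1/2·5.706512≈-1.238607
n=10: y≈-1.238607, sp=2, e=sp−y≈3.238607; I≈12.082913, D=e−e_prev≈7.422332; u=3/4·3.238607+1·12.082913+0·7.422332≈14.511868; next y=-1/2·(-1.238607)+1/2·14.511868≈7.875237
n=11: y≈7.875237, sp=2, e=sp−y≈-5.875237; I≈6.207676, D=e−e_prev≈-9.113844; u=3/4·(-5.875237)+1·6.207676+0·(-9.113844)≈1.801248; next y=-1/2·7.875237+1/2·1.801248≈-3.036995
n=12: y≈-3.036995, sp=2, e=sp−y≈5.036995; I≈11.244670, D=e−e_prev≈10.912232; u=3/4·5.036995+1·11.244670+0·10.912232≈15.022416; next y=-1/2·(-3.036995)+1/2·15.022416≈9.029705
n=13: y≈9.029705, sp=2, e=sp−y≈-7.029705; I≈4.214965, D=e−e_prev≈-12.066700; u=3/4·(-7.029705)+1·4.214965+0·(-12.066700)≈-1.057314; next y=-1/2·9.029705+1/2·(-1.057314)≈-5.043510

0 4 7.000 0.000
1 4 4.875 3.500
2 4 10.297 0.688
3 4 6.404 4.805
4 4 12.608 0.800
5 4 6.876 5.904
6 4 14.454 0.486
7 4 6.596 6.984
8 4 16.173 -0.194
9 4 5.707 8.184
10 2 14.512 -1.239
11 2 1.801 7.875
12 2 15.022 -3.037
13 2 -1.057 9.030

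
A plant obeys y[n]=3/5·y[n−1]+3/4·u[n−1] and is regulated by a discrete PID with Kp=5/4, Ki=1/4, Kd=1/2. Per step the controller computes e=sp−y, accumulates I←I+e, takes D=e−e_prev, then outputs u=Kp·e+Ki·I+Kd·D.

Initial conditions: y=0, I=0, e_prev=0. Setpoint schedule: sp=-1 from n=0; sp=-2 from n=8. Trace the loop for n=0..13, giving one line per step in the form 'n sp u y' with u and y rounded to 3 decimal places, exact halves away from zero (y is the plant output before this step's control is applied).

(exact arithmetic carried between steps; '≈' marks a value shown rounded to 6 d.p. or computed from one; I and e_prev carry over from the previous line; the table rounds u and y to 3 d.p., halves away from zero)
n=0: y=0, sp=-1, e=sp−y=-1; I=-1, D=e−e_prev=-1; u=5/4·(-1)+1/4·(-1)+1/2·(-1)=-2; next y=3/5·0+3/4·(-2)=-1.5
n=1: y=-1.5, sp=-1, e=sp−y=0.5; I=-0.5, D=e−e_prev=1.5; u=5/4·0.5+1/4·(-0.5)+1/2·1.5=1.25; next y=3/5·(-1.5)+3/4·1.25=0.0375
n=2: y=0.0375, sp=-1, e=sp−y=-1.0375; I=-1.5375, D=e−e_prev=-1.5375; u=5/4·(-1.0375)+1/4·(-1.5375)+1/2·(-1.5375)=-2.45; next y=3/5·0.0375+3/4·(-2.45)=-1.815
n=3: y=-1.815, sp=-1, e=sp−y=0.815; I=-0.7225, D=e−e_prev=1.8525; u=5/4·0.815+1/4·(-0.7225)+1/2·1.8525=1.764375; next y=3/5·(-1.815)+3/4·1.764375≈0.234281
n=4: y≈0.234281, sp=-1, e=sp−y≈-1.234281; I≈-1.956781, D=e−e_prev≈-2.049281; u=5/4·(-1.234281)+1/4·(-1.956781)+1/2·(-2.049281)≈-3.056688; next y=3/5·0.234281+3/4·(-3.056688)≈-2.151947
n=5: y≈-2.151947, sp=-1, e=sp−y≈1.151947; I≈-0.804834, D=e−e_prev≈2.386228; u=5/4·1.151947+1/4·(-0.804834)+1/2·2.386228≈2.431839; next y=3/5·(-2.151947)+3/4·2.431839≈0.532711
n=6: y≈0.532711, sp=-1, e=sp−y≈-1.532711; I≈-2.337546, D=e−e_prev≈-2.684658; u=5/4·(-1.532711)+1/4·(-2.337546)+1/2·(-2.684658)≈-3.842604; next y=3/5·0.532711+3/4·(-3.842604)≈-2.562327
n=7: y≈-2.562327, sp=-1, e=sp−y≈1.562327; I≈-0.775219, D=e−e_prev≈3.095038; u=5/4·1.562327+1/4·(-0.775219)+1/2·3.095038≈3.306622; next y=3/5·(-2.562327)+3/4·3.306622≈0.942571
n=8: y≈0.942571, sp=-2, e=sp−y≈-2.942571; I≈-3.717790, D=e−e_prev≈-4.504897; u=5/4·(-2.942571)+1/4·(-3.717790)+1/2·(-4.504897)≈-6.860110; next y=3/5·0.942571+3/4·(-6.860110)≈-4.579540
n=9: y≈-4.579540, sp=-2, e=sp−y≈2.579540; I≈-1.138250, D=e−e_prev≈5.522111; u=5/4·2.579540+1/4·(-1.138250)+1/2·5.522111≈5.700917; next y=3/5·(-4.579540)+3/4·5.700917≈1.527964
n=10: y≈1.527964, sp=-2, e=sp−y≈-3.527964; I≈-4.666214, D=e−e_prev≈-6.107504; u=5/4·(-3.527964)+1/4·(-4.666214)+1/2·(-6.107504)≈-8.630261; next y=3/5·1.527964+3/4·(-8.630261)≈-5.555917
n=11: y≈-5.555917, sp=-2, e=sp−y≈3.555917; I≈-1.110297, D=e−e_prev≈7.083881; u=5/4·3.555917+1/4·(-1.110297)+1/2·7.083881≈7.709263; next y=3/5·(-5.555917)+3/4·7.709263≈2.448397
n=12: y≈2.448397, sp=-2, e=sp−y≈-4.448397; I≈-5.558694, D=e−e_prev≈-8.004314; u=5/4·(-4.448397)+1/4·(-5.558694)+1/2·(-8.004314)≈-10.952327; next y=3/5·2.448397+3/4·(-10.952327)≈-6.745207
n=13: y≈-6.745207, sp=-2, e=sp−y≈4.745207; I≈-0.813487, D=e−e_prev≈9.193604; u=5/4·4.745207+1/4·(-0.813487)+1/2·9.193604≈10.324938; next y=3/5·(-6.745207)+3/4·10.324938≈3.696580

0 -1 -2.000 0.000
1 -1 1.250 -1.500
2 -1 -2.450 0.038
3 -1 1.764 -1.815
4 -1 -3.057 0.234
5 -1 2.432 -2.152
6 -1 -3.843 0.533
7 -1 3.307 -2.562
8 -2 -6.860 0.943
9 -2 5.701 -4.580
10 -2 -8.630 1.528
11 -2 7.709 -5.556
12 -2 -10.952 2.448
13 -2 10.325 -6.745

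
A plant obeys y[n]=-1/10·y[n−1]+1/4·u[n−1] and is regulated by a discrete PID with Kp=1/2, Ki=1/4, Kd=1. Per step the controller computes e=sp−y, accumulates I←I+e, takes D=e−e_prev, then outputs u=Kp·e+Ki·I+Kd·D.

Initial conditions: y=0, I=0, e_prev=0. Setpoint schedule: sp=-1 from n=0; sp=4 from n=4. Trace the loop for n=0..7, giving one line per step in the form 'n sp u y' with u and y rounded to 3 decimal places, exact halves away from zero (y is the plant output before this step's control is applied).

0 -1 -1.750 0.000
1 -1 -0.234 -0.438
2 -1 -1.552 -0.015
3 -1 -0.725 -0.387
4 4 7.073 -0.143
5 4 -0.017 1.782
6 4 5.901 -0.182
7 4 2.049 1.494

(exact arithmetic carried between steps; '≈' marks a value shown rounded to 6 d.p. or computed from one; I and e_prev carry over from the previous line; the table rounds u and y to 3 d.p., halves away from zero)
n=0: y=0, sp=-1, e=sp−y=-1; I=-1, D=e−e_prev=-1; u=1/2·(-1)+1/4·(-1)+1·(-1)=-1.75; next y=-1/10·0+1/4·(-1.75)=-0.4375
n=1: y=-0.4375, sp=-1, e=sp−y=-0.5625; I=-1.5625, D=e−e_prev=0.4375; u=1/2·(-0.5625)+1/4·(-1.5625)+1·0.4375=-0.234375; next y=-1/10·(-0.4375)+1/4·(-0.234375)≈-0.014844
n=2: y≈-0.014844, sp=-1, e=sp−y≈-0.985156; I≈-2.547656, D=e−e_prev≈-0.422656; u=1/2·(-0.985156)+1/4·(-2.547656)+1·(-0.422656)≈-1.552148; next y=-1/10·(-0.014844)+1/4·(-1.552148)≈-0.386553
n=3: y≈-0.386553, sp=-1, e=sp−y≈-0.613447; I≈-3.161104, D=e−e_prev≈0.371709; u=1/2·(-0.613447)+1/4·(-3.161104)+1·0.371709≈-0.725291; next y=-1/10·(-0.386553)+1/4·(-0.725291)≈-0.142667
n=4: y≈-0.142667, sp=4, e=sp−y≈4.142667; I≈0.981564, D=e−e_prev≈4.756115; u=1/2·4.142667+1/4·0.981564+1·4.756115≈7.072839; next y=-1/10·(-0.142667)+1/4·7.072839≈1.782477
n=5: y≈1.782477, sp=4, e=sp−y≈2.217523; I≈3.199087, D=e−e_prev≈-1.925144; u=1/2·2.217523+1/4·3.199087+1·(-1.925144)≈-0.016610; next y=-1/10·1.782477+1/4·(-0.016610)≈-0.182400
n=6: y≈-0.182400, sp=4, e=sp−y≈4.182400; I≈7.381488, D=e−e_prev≈1.964877; u=1/2·4.182400+1/4·7.381488+1·1.964877≈5.901449; next y=-1/10·(-0.182400)+1/4·5.901449≈1.493602
n=7: y≈1.493602, sp=4, e=sp−y≈2.506398; I≈9.887885, D=e−e_prev≈-1.676002; u=1/2·2.506398+1/4·9.887885+1·(-1.676002)≈2.049168; next y=-1/10·1.493602+1/4·2.049168≈0.362932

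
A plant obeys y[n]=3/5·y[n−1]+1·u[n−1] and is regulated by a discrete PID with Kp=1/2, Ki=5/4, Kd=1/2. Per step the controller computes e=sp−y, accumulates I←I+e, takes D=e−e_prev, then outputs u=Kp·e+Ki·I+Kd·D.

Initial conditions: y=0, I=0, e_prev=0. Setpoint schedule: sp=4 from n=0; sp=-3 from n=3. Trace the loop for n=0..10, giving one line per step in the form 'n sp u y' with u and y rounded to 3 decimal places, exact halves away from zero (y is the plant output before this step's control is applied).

0 4 9.000 0.000
1 4 -8.250 9.000
2 4 16.663 -2.850
3 -3 -36.506 14.953
4 -3 49.050 -27.534
5 -3 -76.669 32.529
6 -3 110.732 -57.151
7 -3 -167.003 76.442
8 -3 245.045 -121.138
9 -3 -366.448 172.363
10 -3 540.734 -263.031

(exact arithmetic carried between steps; '≈' marks a value shown rounded to 6 d.p. or computed from one; I and e_prev carry over from the previous line; the table rounds u and y to 3 d.p., halves away from zero)
n=0: y=0, sp=4, e=sp−y=4; I=4, D=e−e_prev=4; u=1/2·4+5/4·4+1/2·4=9; next y=3/5·0+1·9=9
n=1: y=9, sp=4, e=sp−y=-5; I=-1, D=e−e_prev=-9; u=1/2·(-5)+5/4·(-1)+1/2·(-9)=-8.25; next y=3/5·9+1·(-8.25)=-2.85
n=2: y=-2.85, sp=4, e=sp−y=6.85; I=5.85, D=e−e_prev=11.85; u=1/2·6.85+5/4·5.85+1/2·11.85=16.6625; next y=3/5·(-2.85)+1·16.6625=14.9525
n=3: y=14.9525, sp=-3, e=sp−y=-17.9525; I=-12.1025, D=e−e_prev=-24.8025; u=1/2·(-17.9525)+5/4·(-12.1025)+1/2·(-24.8025)=-36.505625; next y=3/5·14.9525+1·(-36.505625)=-27.534125
n=4: y=-27.534125, sp=-3, e=sp−y=24.534125; I=12.431625, D=e−e_prev=42.486625; u=1/2·24.534125+5/4·12.431625+1/2·42.486625≈49.049906; next y=3/5·(-27.534125)+1·49.049906≈32.529431
n=5: y≈32.529431, sp=-3, e=sp−y≈-35.529431; I≈-23.097806, D=e−e_prev≈-60.063556; u=1/2·(-35.529431)+5/4·(-23.097806)+1/2·(-60.063556)≈-76.668752; next y=3/5·32.529431+1·(-76.668752)≈-57.151093
n=6: y≈-57.151093, sp=-3, e=sp−y≈54.151093; I≈31.053287, D=e−e_prev≈89.680524; u=1/2·54.151093+5/4·31.053287+1/2·89.680524≈110.732417; next y=3/5·(-57.151093)+1·110.732417≈76.441761
n=7: y≈76.441761, sp=-3, e=sp−y≈-79.441761; I≈-48.388474, D=e−e_prev≈-133.592854; u=1/2·(-79.441761)+5/4·(-48.388474)+1/2·(-133.592854)≈-167.002900; next y=3/5·76.441761+1·(-167.002900)≈-121.137844
n=8: y≈-121.137844, sp=-3, e=sp−y≈118.137844; I≈69.749369, D=e−e_prev≈197.579605; u=1/2·118.137844+5/4·69.749369+1/2·197.579605≈245.045436; next y=3/5·(-121.137844)+1·245.045436≈172.362730
n=9: y≈172.362730, sp=-3, e=sp−y≈-175.362730; I≈-105.613360, D=e−e_prev≈-293.500573; u=1/2·(-175.362730)+5/4·(-105.613360)+1/2·(-293.500573)≈-366.448352; next y=3/5·172.362730+1·(-366.448352)≈-263.030714
n=10: y≈-263.030714, sp=-3, e=sp−y≈260.030714; I≈154.417354, D=e−e_prev≈435.393444; u=1/2·260.030714+5/4·154.417354+1/2·435.393444≈540.733771; next y=3/5·(-263.030714)+1·540.733771≈382.915343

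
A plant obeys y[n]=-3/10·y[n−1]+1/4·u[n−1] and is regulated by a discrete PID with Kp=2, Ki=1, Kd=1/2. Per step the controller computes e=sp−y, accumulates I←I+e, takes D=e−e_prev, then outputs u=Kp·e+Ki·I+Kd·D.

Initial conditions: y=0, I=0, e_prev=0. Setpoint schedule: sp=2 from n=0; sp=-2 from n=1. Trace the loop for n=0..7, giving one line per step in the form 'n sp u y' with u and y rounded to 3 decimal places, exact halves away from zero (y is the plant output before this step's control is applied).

0 2 7.000 0.000
1 -2 -12.125 1.750
2 -2 5.572 -3.556
3 -2 -16.581 2.460
4 -2 7.668 -4.883
5 -2 -22.049 3.382
6 -2 11.382 -6.527
7 -2 -28.702 4.804

(exact arithmetic carried between steps; '≈' marks a value shown rounded to 6 d.p. or computed from one; I and e_prev carry over from the previous line; the table rounds u and y to 3 d.p., halves away from zero)
n=0: y=0, sp=2, e=sp−y=2; I=2, D=e−e_prev=2; u=2·2+1·2+1/2·2=7; next y=-3/10·0+1/4·7=1.75
n=1: y=1.75, sp=-2, e=sp−y=-3.75; I=-1.75, D=e−e_prev=-5.75; u=2·(-3.75)+1·(-1.75)+1/2·(-5.75)=-12.125; next y=-3/10·1.75+1/4·(-12.125)=-3.55625
n=2: y=-3.55625, sp=-2, e=sp−y=1.55625; I=-0.19375, D=e−e_prev=5.30625; u=2·1.55625+1·(-0.19375)+1/2·5.30625=5.571875; next y=-3/10·(-3.55625)+1/4·5.571875≈2.459844
n=3: y≈2.459844, sp=-2, e=sp−y≈-4.459844; I≈-4.653594, D=e−e_prev≈-6.016094; u=2·(-4.459844)+1·(-4.653594)+1/2·(-6.016094)≈-16.581328; next y=-3/10·2.459844+1/4·(-16.581328)≈-4.883285
n=4: y≈-4.883285, sp=-2, e=sp−y≈2.883285; I≈-1.770309, D=e−e_prev≈7.343129; u=2·2.883285+1·(-1.770309)+1/2·7.343129≈7.667826; next y=-3/10·(-4.883285)+1/4·7.667826≈3.381942
n=5: y≈3.381942, sp=-2, e=sp−y≈-5.381942; I≈-7.152251, D=e−e_prev≈-8.265227; u=2·(-5.381942)+1·(-7.152251)+1/2·(-8.265227)≈-22.048748; next y=-3/10·3.381942+1/4·(-22.048748)≈-6.526770
n=6: y≈-6.526770, sp=-2, e=sp−y≈4.526770; I≈-2.625481, D=e−e_prev≈9.908712; u=2·4.526770+1·(-2.625481)+1/2·9.908712≈11.382414; next y=-3/10·(-6.526770)+1/4·11.382414≈4.803635
n=7: y≈4.803635, sp=-2, e=sp−y≈-6.803635; I≈-9.429115, D=e−e_prev≈-11.330404; u=2·(-6.803635)+1·(-9.429115)+1/2·(-11.330404)≈-28.701587; next y=-3/10·4.803635+1/4·(-28.701587)≈-8.616487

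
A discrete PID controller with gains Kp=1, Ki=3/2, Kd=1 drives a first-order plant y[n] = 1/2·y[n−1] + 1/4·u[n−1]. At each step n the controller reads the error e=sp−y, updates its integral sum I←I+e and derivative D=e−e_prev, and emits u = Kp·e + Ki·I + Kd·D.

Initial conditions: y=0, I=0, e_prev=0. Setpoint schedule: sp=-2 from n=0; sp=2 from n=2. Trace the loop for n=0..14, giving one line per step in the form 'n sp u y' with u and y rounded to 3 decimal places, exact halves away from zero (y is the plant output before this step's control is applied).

(exact arithmetic carried between steps; '≈' marks a value shown rounded to 6 d.p. or computed from one; I and e_prev carry over from the previous line; the table rounds u and y to 3 d.p., halves away from zero)
n=0: y=0, sp=-2, e=sp−y=-2; I=-2, D=e−e_prev=-2; u=1·(-2)+3/2·(-2)+1·(-2)=-7; next y=1/2·0+1/4·(-7)=-1.75
n=1: y=-1.75, sp=-2, e=sp−y=-0.25; I=-2.25, D=e−e_prev=1.75; u=1·(-0.25)+3/2·(-2.25)+1·1.75=-1.875; next y=1/2·(-1.75)+1/4·(-1.875)=-1.34375
n=2: y=-1.34375, sp=2, e=sp−y=3.34375; I=1.09375, D=e−e_prev=3.59375; u=1·3.34375+3/2·1.09375+1·3.59375=8.578125; next y=1/2·(-1.34375)+1/4·8.578125≈1.472656
n=3: y≈1.472656, sp=2, e=sp−y≈0.527344; I≈1.621094, D=e−e_prev≈-2.816406; u=1·0.527344+3/2·1.621094+1·(-2.816406)≈0.142578; next y=1/2·1.472656+1/4·0.142578≈0.771973
n=4: y≈0.771973, sp=2, e=sp−y≈1.228027; I≈2.849121, D=e−e_prev≈0.700684; u=1·1.228027+3/2·2.849121+1·0.700684≈6.202393; next y=1/2·0.771973+1/4·6.202393≈1.936584
n=5: y≈1.936584, sp=2, e=sp−y≈0.063416; I≈2.912537, D=e−e_prev≈-1.164612; u=1·0.063416+3/2·2.912537+1·(-1.164612)≈3.267609; next y=1/2·1.936584+1/4·3.267609≈1.785194
n=6: y≈1.785194, sp=2, e=sp−y≈0.214806; I≈3.127342, D=e−e_prev≈0.151390; u=1·0.214806+3/2·3.127342+1·0.151390≈5.057209; next y=1/2·1.785194+1/4·5.057209≈2.156899
n=7: y≈2.156899, sp=2, e=sp−y≈-0.156899; I≈2.970443, D=e−e_prev≈-0.371705; u=1·(-0.156899)+3/2·2.970443+1·(-0.371705)≈3.927060; next y=1/2·2.156899+1/4·3.927060≈2.060215
n=8: y≈2.060215, sp=2, e=sp−y≈-0.060215; I≈2.910228, D=e−e_prev≈0.096685; u=1·(-0.060215)+3/2·2.910228+1·0.096685≈4.401812; next y=1/2·2.060215+1/4·4.401812≈2.130560
n=9: y≈2.130560, sp=2, e=sp−y≈-0.130560; I≈2.779668, D=e−e_prev≈-0.070346; u=1·(-0.130560)+3/2·2.779668+1·(-0.070346)≈3.968595; next y=1/2·2.130560+1/4·3.968595≈2.057429
n=10: y≈2.057429, sp=2, e=sp−y≈-0.057429; I≈2.722239, D=e−e_prev≈0.073131; u=1·(-0.057429)+3/2·2.722239+1·0.073131≈4.099060; next y=1/2·2.057429+1/4·4.099060≈2.053480
n=11: y≈2.053480, sp=2, e=sp−y≈-0.053480; I≈2.668759, D=e−e_prev≈0.003949; u=1·(-0.053480)+3/2·2.668759+1·0.003949≈3.953608; next y=1/2·2.053480+1/4·3.953608≈2.015142
n=12: y≈2.015142, sp=2, e=sp−y≈-0.015142; I≈2.653617, D=e−e_prev≈0.038338; u=1·(-0.015142)+3/2·2.653617+1·0.038338≈4.003622; next y=1/2·2.015142+1/4·4.003622≈2.008476
n=13: y≈2.008476, sp=2, e=sp−y≈-0.008476; I≈2.645141, D=e−e_prev≈0.006666; u=1·(-0.008476)+3/2·2.645141+1·0.006666≈3.965900; next y=1/2·2.008476+1/4·3.965900≈1.995713
n=14: y≈1.995713, sp=2, e=sp−y≈0.004287; I≈2.649428, D=e−e_prev≈0.012763; u=1·0.004287+3/2·2.649428+1·0.012763≈3.991191; next y=1/2·1.995713+1/4·3.991191≈1.995654

0 -2 -7.000 0.000
1 -2 -1.875 -1.750
2 2 8.578 -1.344
3 2 0.143 1.473
4 2 6.202 0.772
5 2 3.268 1.937
6 2 5.057 1.785
7 2 3.927 2.157
8 2 4.402 2.060
9 2 3.969 2.131
10 2 4.099 2.057
11 2 3.954 2.053
12 2 4.004 2.015
13 2 3.966 2.008
14 2 3.991 1.996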